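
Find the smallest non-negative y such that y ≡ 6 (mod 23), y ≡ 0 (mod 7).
98

Using the Chinese Remainder Theorem:
M = product of moduli = 161
For equation 1: M_1 = 7, 7 ≡ 7 (mod 23), inverse of 7 mod 23 is 10 (check: 7 × 10 = 70 ≡ 1 (mod 23))
For equation 2: M_2 = 23, 23 ≡ 2 (mod 7), inverse of 23 mod 7 is 4 (check: 2 × 4 = 8 ≡ 1 (mod 7))
Combine: y ≡ Σ r_i×M_i×(M_i⁻¹ mod m_i) = 6×7×10 + 0×23×4 = 420 + 0 = 420
420 mod 161 = 98
y ≡ 98 (mod 161)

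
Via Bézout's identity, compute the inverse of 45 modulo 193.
Extended GCD: 45(-30) + 193(7) = 1. So 45^(-1) ≡ 163 ≡ 163 (mod 193). Verify: 45 × 163 = 7335 ≡ 1 (mod 193)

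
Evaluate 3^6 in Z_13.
6 = 4 + 2 (binary 110). Repeated squaring mod 13: 3^1 ≡ 3; 3^2 ≡ 3² = 9 ≡ 9; 3^4 ≡ 9² = 81 ≡ 3. Multiply: 3^6 = 3^4 × 3^2 ≡ 3 × 9 (mod 13): 3 × 9 = 27 ≡ 1. So 3^6 ≡ 1 (mod 13).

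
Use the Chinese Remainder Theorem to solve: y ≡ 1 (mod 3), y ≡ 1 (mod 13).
M = 3 × 13 = 39. M₁ = 13, y₁ ≡ 1 (mod 3). M₂ = 3, y₂ ≡ 9 (mod 13). y = 1×13×1 + 1×3×9 ≡ 1 (mod 39)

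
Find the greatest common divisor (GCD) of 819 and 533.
13

Using the Euclidean algorithm:
819 = 1 × 533 + 286
533 = 1 × 286 + 247
286 = 1 × 247 + 39
247 = 6 × 39 + 13
39 = 3 × 13 + 0

GCD(819, 533) = 13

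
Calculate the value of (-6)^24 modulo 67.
Using repeated squaring. (-6) ≡ 61 (mod 67). 24 = 16 + 8 (binary 11000). Repeated squaring mod 67: 61^1 ≡ 61; 61^2 ≡ 61² = 3721 ≡ 36; 61^4 ≡ 36² = 1296 ≡ 23; 61^8 ≡ 23² = 529 ≡ 60; 61^16 ≡ 60² = 3600 ≡ 49. Multiply: (-6)^24 ≡ 61^16 × 61^8 ≡ 49 × 60 (mod 67): 49 × 60 = 2940 ≡ 59. So (-6)^24 ≡ 59 (mod 67).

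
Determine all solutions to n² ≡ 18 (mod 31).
The square roots of 18 mod 31 are 7 and 24. Verify: 7² = 49 ≡ 18 (mod 31)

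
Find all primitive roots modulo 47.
Primitive roots mod 47: {5, 10, 11, 13, 15, 19, 20, 22, 23, 26, 29, 30, 31, 33, 35, 38, 39, 40, 41, 43, 44, 45}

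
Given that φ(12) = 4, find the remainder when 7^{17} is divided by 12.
By Euler: 7^{4} ≡ 1 (mod 12) since gcd(7, 12) = 1. 17 = 4×4 + 1. So 7^{17} ≡ 7^{1} ≡ 7 (mod 12)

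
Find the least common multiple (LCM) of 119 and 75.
8925

First find GCD(119, 75) using the Euclidean algorithm:
119 = 1 × 75 + 44
75 = 1 × 44 + 31
44 = 1 × 31 + 13
31 = 2 × 13 + 5
13 = 2 × 5 + 3
5 = 1 × 3 + 2
3 = 1 × 2 + 1
2 = 2 × 1 + 0
GCD(119, 75) = 1

LCM formula: LCM(a, b) = (a × b) / GCD(a, b)
LCM(119, 75) = (119 × 75) / 1
LCM(119, 75) = 8925 / 1
LCM(119, 75) = 8925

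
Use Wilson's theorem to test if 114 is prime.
(113)! mod 114 = 0. Since 0 ≢ -1 (mod 114), 114 is not prime.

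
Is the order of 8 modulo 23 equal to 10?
No, the actual order is 11, not 10.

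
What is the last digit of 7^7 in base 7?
7 ≡ 0 (mod 7). 7 = 4 + 2 + 1 (binary 111). Repeated squaring mod 7: 0^1 ≡ 0; 0^2 ≡ 0² = 0 ≡ 0; 0^4 ≡ 0² = 0 ≡ 0. Multiply: 7^7 ≡ 0^4 × 0^2 × 0^1 ≡ 0 × 0 × 0 (mod 7): 0 × 0 = 0 ≡ 0; 0 × 0 = 0 ≡ 0. So 7^7 ≡ 0 (mod 7).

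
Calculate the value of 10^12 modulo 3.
Using Fermat: 10^{2} ≡ 1 (mod 3). 12 ≡ 0 (mod 2). So 10^{12} ≡ 10^{0} ≡ 1 (mod 3)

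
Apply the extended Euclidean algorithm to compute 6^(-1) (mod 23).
Extended GCD: 6(4) + 23(-1) = 1. So 6^(-1) ≡ 4 ≡ 4 (mod 23). Verify: 6 × 4 = 24 ≡ 1 (mod 23)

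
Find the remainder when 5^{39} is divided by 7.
By Fermat: 5^{6} ≡ 1 (mod 7). 39 = 6×6 + 3. So 5^{39} ≡ 5^{3} ≡ 6 (mod 7)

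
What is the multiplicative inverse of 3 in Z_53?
18

Using Extended Euclidean Algorithm:
gcd(3, 53) = 1
Bezout coefficients: 3 × 18 + 53 × -1 = 1
So 3 × 18 ≡ 1 (mod 53)
The inverse is 18 mod 53 = 18
Verification: 3 × 18 = 54 = 1 × 53 + 1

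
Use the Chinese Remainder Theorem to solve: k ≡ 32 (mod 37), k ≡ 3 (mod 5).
143

Using the Chinese Remainder Theorem:
M = product of moduli = 185
For equation 1: M_1 = 5, 5 ≡ 5 (mod 37), inverse of 5 mod 37 is 15 (check: 5 × 15 = 75 ≡ 1 (mod 37))
For equation 2: M_2 = 37, 37 ≡ 2 (mod 5), inverse of 37 mod 5 is 3 (check: 2 × 3 = 6 ≡ 1 (mod 5))
Combine: k ≡ Σ r_i×M_i×(M_i⁻¹ mod m_i) = 32×5×15 + 3×37×3 = 2400 + 333 = 2733
2733 mod 185 = 143
k ≡ 143 (mod 185)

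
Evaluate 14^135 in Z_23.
Using Fermat: 14^{22} ≡ 1 (mod 23). 135 ≡ 3 (mod 22). So 14^{135} ≡ 14^{3} ≡ 7 (mod 23)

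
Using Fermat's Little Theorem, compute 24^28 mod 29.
By Fermat's Little Theorem, 24^{28} ≡ 1 (mod 29) since 29 is prime and gcd(24, 29) = 1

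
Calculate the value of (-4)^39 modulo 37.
Using Fermat: (-4)^{36} ≡ 1 (mod 37). 39 ≡ 3 (mod 36). So (-4)^{39} ≡ (-4)^{3} ≡ 10 (mod 37)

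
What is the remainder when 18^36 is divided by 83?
Using repeated squaring. 36 = 32 + 4 (binary 100100). Repeated squaring mod 83: 18^1 ≡ 18; 18^2 ≡ 18² = 324 ≡ 75; 18^4 ≡ 75² = 5625 ≡ 64; 18^8 ≡ 64² = 4096 ≡ 29; 18^16 ≡ 29² = 841 ≡ 11; 18^32 ≡ 11² = 121 ≡ 38. Multiply: 18^36 = 18^32 × 18^4 ≡ 38 × 64 (mod 83): 38 × 64 = 2432 ≡ 25. So 18^36 ≡ 25 (mod 83).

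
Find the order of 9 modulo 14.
Powers of 9 mod 14: 9^1≡9, 9^2≡11, 9^3≡1. Order = 3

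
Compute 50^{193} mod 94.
84

Using successive squaring:
Binary expansion of 193: 11000001
Powers of 50 mod 94 (each is the square of the previous):
  50^1 ≡ 50 (mod 94)
  50^2 ≡ 50² = 2500 ≡ 56 (mod 94)
  50^4 ≡ 56² = 3136 ≡ 34 (mod 94)
  50^8 ≡ 34² = 1156 ≡ 28 (mod 94)
  50^16 ≡ 28² = 784 ≡ 32 (mod 94)
  50^32 ≡ 32² = 1024 ≡ 84 (mod 94)
  50^64 ≡ 84² = 7056 ≡ 6 (mod 94)
  50^128 ≡ 6² = 36 ≡ 36 (mod 94)
193 = 128 + 64 + 1, so 50^193 = 50^128 × 50^64 × 50^1 ≡ 36 × 6 × 50 (mod 94)
Multiplying step by step:
  36 × 6 = 216 ≡ 28 (mod 94)
  28 × 50 = 1400 ≡ 84 (mod 94)
Result: 50^193 ≡ 84 (mod 94)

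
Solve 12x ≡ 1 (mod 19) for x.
8

Using Extended Euclidean Algorithm:
gcd(12, 19) = 1
Bezout coefficients: 12 × 8 + 19 × -5 = 1
So 12 × 8 ≡ 1 (mod 19)
The inverse is 8 mod 19 = 8
Verification: 12 × 8 = 96 = 5 × 19 + 1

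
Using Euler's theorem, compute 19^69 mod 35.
By Euler: 19^{24} ≡ 1 (mod 35) since gcd(19, 35) = 1. 69 = 2×24 + 21. So 19^{69} ≡ 19^{21} ≡ 34 (mod 35)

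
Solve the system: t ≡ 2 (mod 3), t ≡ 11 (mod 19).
M = 3 × 19 = 57. M₁ = 19, y₁ ≡ 1 (mod 3). M₂ = 3, y₂ ≡ 13 (mod 19). t = 2×19×1 + 11×3×13 ≡ 11 (mod 57)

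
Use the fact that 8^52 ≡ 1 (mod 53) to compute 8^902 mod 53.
By Fermat: 8^{52} ≡ 1 (mod 53). 902 ≡ 18 (mod 52). So 8^{902} ≡ 8^{18} ≡ 4 (mod 53)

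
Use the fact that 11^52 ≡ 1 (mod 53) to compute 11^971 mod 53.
By Fermat: 11^{52} ≡ 1 (mod 53). 971 ≡ 35 (mod 52). So 11^{971} ≡ 11^{35} ≡ 4 (mod 53)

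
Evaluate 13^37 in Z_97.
Using repeated squaring. 37 = 32 + 4 + 1 (binary 100101). Repeated squaring mod 97: 13^1 ≡ 13; 13^2 ≡ 13² = 169 ≡ 72; 13^4 ≡ 72² = 5184 ≡ 43; 13^8 ≡ 43² = 1849 ≡ 6; 13^16 ≡ 6² = 36 ≡ 36; 13^32 ≡ 36² = 1296 ≡ 35. Multiply: 13^37 = 13^32 × 13^4 × 13^1 ≡ 35 × 43 × 13 (mod 97): 35 × 43 = 1505 ≡ 50; 50 × 13 = 650 ≡ 68. So 13^37 ≡ 68 (mod 97).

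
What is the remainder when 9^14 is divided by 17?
Using repeated squaring. 14 = 8 + 4 + 2 (binary 1110). Repeated squaring mod 17: 9^1 ≡ 9; 9^2 ≡ 9² = 81 ≡ 13; 9^4 ≡ 13² = 169 ≡ 16; 9^8 ≡ 16² = 256 ≡ 1. Multiply: 9^14 = 9^8 × 9^4 × 9^2 ≡ 1 × 16 × 13 (mod 17): 1 × 16 = 16 ≡ 16; 16 × 13 = 208 ≡ 4. So 9^14 ≡ 4 (mod 17).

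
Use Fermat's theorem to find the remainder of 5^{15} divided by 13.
8

By Fermat's Little Theorem, a^(p-1) ≡ 1 (mod p) for prime p and gcd(a, p) = 1
Here p = 13, so 5^12 ≡ 1 (mod 13)
We can reduce the exponent: 15 mod 12 = 3
So 5^15 ≡ 5^3 (mod 13)
Computing: 5^3 mod 13 = 8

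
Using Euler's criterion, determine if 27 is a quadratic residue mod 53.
By Euler's criterion: 27^{26} ≡ 52 (mod 53). Since this equals -1 (≡ 52), 27 is not a QR.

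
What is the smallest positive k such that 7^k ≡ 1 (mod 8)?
Powers of 7 mod 8: 7^1≡7, 7^2≡1. Order = 2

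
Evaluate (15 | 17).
(15/17) = 15^{8} mod 17 = 1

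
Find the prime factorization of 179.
179

Divide by primes starting from smallest:
179 ÷ 179 = 1

179 = 179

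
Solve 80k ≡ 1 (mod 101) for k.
24

Using Extended Euclidean Algorithm:
gcd(80, 101) = 1
Bezout coefficients: 80 × 24 + 101 × -19 = 1
So 80 × 24 ≡ 1 (mod 101)
The inverse is 24 mod 101 = 24
Verification: 80 × 24 = 1920 = 19 × 101 + 1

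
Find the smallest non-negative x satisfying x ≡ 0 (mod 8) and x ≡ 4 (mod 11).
M = 8 × 11 = 88. M₁ = 11, y₁ ≡ 3 (mod 8). M₂ = 8, y₂ ≡ 7 (mod 11). x = 0×11×3 + 4×8×7 ≡ 48 (mod 88)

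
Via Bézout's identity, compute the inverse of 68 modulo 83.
Extended GCD: 68(11) + 83(-9) = 1. So 68^(-1) ≡ 11 ≡ 11 (mod 83). Verify: 68 × 11 = 748 ≡ 1 (mod 83)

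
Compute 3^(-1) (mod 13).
3^(-1) ≡ 9 (mod 13). Verification: 3 × 9 = 27 ≡ 1 (mod 13)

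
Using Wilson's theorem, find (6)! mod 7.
By Wilson's theorem, (6)! ≡ -1 ≡ 6 (mod 7)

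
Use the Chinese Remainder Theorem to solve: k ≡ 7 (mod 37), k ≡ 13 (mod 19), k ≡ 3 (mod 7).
3300

Using the Chinese Remainder Theorem:
M = product of moduli = 4921
For equation 1: M_1 = 133, 133 ≡ 22 (mod 37), inverse of 133 mod 37 is 32 (check: 22 × 32 = 704 ≡ 1 (mod 37))
For equation 2: M_2 = 259, 259 ≡ 12 (mod 19), inverse of 259 mod 19 is 8 (check: 12 × 8 = 96 ≡ 1 (mod 19))
For equation 3: M_3 = 703, 703 ≡ 3 (mod 7), inverse of 703 mod 7 is 5 (check: 3 × 5 = 15 ≡ 1 (mod 7))
Combine: k ≡ Σ r_i×M_i×(M_i⁻¹ mod m_i) = 7×133×32 + 13×259×8 + 3×703×5 = 29792 + 26936 + 10545 = 67273
67273 mod 4921 = 3300
k ≡ 3300 (mod 4921)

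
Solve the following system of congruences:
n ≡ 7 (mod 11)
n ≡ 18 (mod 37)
18

Using the Chinese Remainder Theorem:
M = product of moduli = 407
For equation 1: M_1 = 37, 37 ≡ 4 (mod 11), inverse of 37 mod 11 is 3 (check: 4 × 3 = 12 ≡ 1 (mod 11))
For equation 2: M_2 = 11, 11 ≡ 11 (mod 37), inverse of 11 mod 37 is 27 (check: 11 × 27 = 297 ≡ 1 (mod 37))
Combine: n ≡ Σ r_i×M_i×(M_i⁻¹ mod m_i) = 7×37×3 + 18×11×27 = 777 + 5346 = 6123
6123 mod 407 = 18
n ≡ 18 (mod 407)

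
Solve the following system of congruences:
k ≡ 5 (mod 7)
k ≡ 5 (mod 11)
5

Using the Chinese Remainder Theorem:
M = product of moduli = 77
For equation 1: M_1 = 11, 11 ≡ 4 (mod 7), inverse of 11 mod 7 is 2 (check: 4 × 2 = 8 ≡ 1 (mod 7))
For equation 2: M_2 = 7, 7 ≡ 7 (mod 11), inverse of 7 mod 11 is 8 (check: 7 × 8 = 56 ≡ 1 (mod 11))
Combine: k ≡ Σ r_i×M_i×(M_i⁻¹ mod m_i) = 5×11×2 + 5×7×8 = 110 + 280 = 390
390 mod 77 = 5
k ≡ 5 (mod 77)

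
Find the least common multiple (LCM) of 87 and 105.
3045

First find GCD(87, 105) using the Euclidean algorithm:
87 = 0 × 105 + 87
105 = 1 × 87 + 18
87 = 4 × 18 + 15
18 = 1 × 15 + 3
15 = 5 × 3 + 0
GCD(87, 105) = 3

LCM formula: LCM(a, b) = (a × b) / GCD(a, b)
LCM(87, 105) = (87 × 105) / 3
LCM(87, 105) = 9135 / 3
LCM(87, 105) = 3045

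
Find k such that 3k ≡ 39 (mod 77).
13

Since gcd(3, 77) = 1 divides 39, a solution exists.
Multiply both sides by the inverse of 3 mod 77:
  3^(-1) mod 77 = 26
  x ≡ 26 × 39 ≡ 1014 ≡ 13 (mod 77)
Verification: 3 × 13 = 39 = 0 × 77 + 39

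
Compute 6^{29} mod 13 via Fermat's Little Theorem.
2

By Fermat's Little Theorem, a^(p-1) ≡ 1 (mod p) for prime p and gcd(a, p) = 1
Here p = 13, so 6^12 ≡ 1 (mod 13)
We can reduce the exponent: 29 mod 12 = 5
So 6^29 ≡ 6^5 (mod 13)
Computing: 6^5 mod 13 = 2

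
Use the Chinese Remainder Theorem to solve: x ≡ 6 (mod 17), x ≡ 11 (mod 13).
193

Using the Chinese Remainder Theorem:
M = product of moduli = 221
For equation 1: M_1 = 13, 13 ≡ 13 (mod 17), inverse of 13 mod 17 is 4 (check: 13 × 4 = 52 ≡ 1 (mod 17))
For equation 2: M_2 = 17, 17 ≡ 4 (mod 13), inverse of 17 mod 13 is 10 (check: 4 × 10 = 40 ≡ 1 (mod 13))
Combine: x ≡ Σ r_i×M_i×(M_i⁻¹ mod m_i) = 6×13×4 + 11×17×10 = 312 + 1870 = 2182
2182 mod 221 = 193
x ≡ 193 (mod 221)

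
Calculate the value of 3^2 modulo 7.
2 = 2 (binary 10). Repeated squaring mod 7: 3^1 ≡ 3; 3^2 ≡ 3² = 9 ≡ 2. So 3^2 ≡ 2 (mod 7).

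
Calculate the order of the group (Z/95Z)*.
72

Prime factorization: 95 = 5 × 19
Using the formula φ(n) = n × Π(1 - 1/p) for each prime factor p:
φ(95) = 95 × (1 - 1/5) × (1 - 1/19)
φ(95) = 72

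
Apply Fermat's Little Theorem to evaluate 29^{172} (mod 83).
33

By Fermat's Little Theorem, a^(p-1) ≡ 1 (mod p) for prime p and gcd(a, p) = 1
Here p = 83, so 29^82 ≡ 1 (mod 83)
We can reduce the exponent: 172 mod 82 = 8
So 29^172 ≡ 29^8 (mod 83)
Computing: 29^8 mod 83 = 33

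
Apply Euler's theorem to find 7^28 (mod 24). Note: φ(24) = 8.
By Euler: 7^{8} ≡ 1 (mod 24) since gcd(7, 24) = 1. 28 = 3×8 + 4. So 7^{28} ≡ 7^{4} ≡ 1 (mod 24)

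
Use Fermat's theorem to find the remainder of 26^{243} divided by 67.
24

By Fermat's Little Theorem, a^(p-1) ≡ 1 (mod p) for prime p and gcd(a, p) = 1
Here p = 67, so 26^66 ≡ 1 (mod 67)
We can reduce the exponent: 243 mod 66 = 45
So 26^243 ≡ 26^45 (mod 67)
Computing: 26^45 mod 67 = 24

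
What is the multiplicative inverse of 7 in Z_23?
10

Using Extended Euclidean Algorithm:
gcd(7, 23) = 1
Bezout coefficients: 7 × 10 + 23 × -3 = 1
So 7 × 10 ≡ 1 (mod 23)
The inverse is 10 mod 23 = 10
Verification: 7 × 10 = 70 = 3 × 23 + 1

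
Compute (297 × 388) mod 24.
12

(297 × 388) = 115236
115236 mod 24 = 12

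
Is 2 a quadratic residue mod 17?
By Euler's criterion: 2^{8} ≡ 1 (mod 17). Since this equals 1, 2 is a QR.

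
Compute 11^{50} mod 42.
37

Using successive squaring:
Binary expansion of 50: 110010
Powers of 11 mod 42 (each is the square of the previous):
  11^1 ≡ 11 (mod 42)
  11^2 ≡ 11² = 121 ≡ 37 (mod 42)
  11^4 ≡ 37² = 1369 ≡ 25 (mod 42)
  11^8 ≡ 25² = 625 ≡ 37 (mod 42)
  11^16 ≡ 37² = 1369 ≡ 25 (mod 42)
  11^32 ≡ 25² = 625 ≡ 37 (mod 42)
50 = 32 + 16 + 2, so 11^50 = 11^32 × 11^16 × 11^2 ≡ 37 × 25 × 37 (mod 42)
Multiplying step by step:
  37 × 25 = 925 ≡ 1 (mod 42)
  1 × 37 = 37 ≡ 37 (mod 42)
Result: 11^50 ≡ 37 (mod 42)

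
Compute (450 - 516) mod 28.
18

(450 - 516) = -66
-66 mod 28 = 18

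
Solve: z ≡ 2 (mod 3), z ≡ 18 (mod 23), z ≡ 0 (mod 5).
M = 3 × 23 × 5 = 345. M₁ = 115, y₁ ≡ 1 (mod 3). M₂ = 15, y₂ ≡ 20 (mod 23). M₃ = 69, y₃ ≡ 4 (mod 5). z = 2×115×1 + 18×15×20 + 0×69×4 ≡ 110 (mod 345)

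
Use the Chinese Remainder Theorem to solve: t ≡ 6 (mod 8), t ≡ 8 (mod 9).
M = 8 × 9 = 72. M₁ = 9, y₁ ≡ 1 (mod 8). M₂ = 8, y₂ ≡ 8 (mod 9). t = 6×9×1 + 8×8×8 ≡ 62 (mod 72)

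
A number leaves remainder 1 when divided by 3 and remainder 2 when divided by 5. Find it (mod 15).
M = 3 × 5 = 15. M₁ = 5, y₁ ≡ 2 (mod 3). M₂ = 3, y₂ ≡ 2 (mod 5). t = 1×5×2 + 2×3×2 ≡ 7 (mod 15)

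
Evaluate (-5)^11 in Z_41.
Using repeated squaring. (-5) ≡ 36 (mod 41). 11 = 8 + 2 + 1 (binary 1011). Repeated squaring mod 41: 36^1 ≡ 36; 36^2 ≡ 36² = 1296 ≡ 25; 36^4 ≡ 25² = 625 ≡ 10; 36^8 ≡ 10² = 100 ≡ 18. Multiply: (-5)^11 ≡ 36^8 × 36^2 × 36^1 ≡ 18 × 25 × 36 (mod 41): 18 × 25 = 450 ≡ 40; 40 × 36 = 1440 ≡ 5. So (-5)^11 ≡ 5 (mod 41).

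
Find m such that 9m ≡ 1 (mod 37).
9^(-1) ≡ 33 (mod 37). Verification: 9 × 33 = 297 ≡ 1 (mod 37)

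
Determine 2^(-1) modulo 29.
2^(-1) ≡ 15 (mod 29). Verification: 2 × 15 = 30 ≡ 1 (mod 29)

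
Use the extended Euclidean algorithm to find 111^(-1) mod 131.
Extended GCD: 111(-59) + 131(50) = 1. So 111^(-1) ≡ 72 ≡ 72 (mod 131). Verify: 111 × 72 = 7992 ≡ 1 (mod 131)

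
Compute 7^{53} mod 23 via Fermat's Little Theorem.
15

By Fermat's Little Theorem, a^(p-1) ≡ 1 (mod p) for prime p and gcd(a, p) = 1
Here p = 23, so 7^22 ≡ 1 (mod 23)
We can reduce the exponent: 53 mod 22 = 9
So 7^53 ≡ 7^9 (mod 23)
Computing: 7^9 mod 23 = 15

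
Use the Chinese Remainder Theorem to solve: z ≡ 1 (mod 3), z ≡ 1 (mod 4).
M = 3 × 4 = 12. M₁ = 4, y₁ ≡ 1 (mod 3). M₂ = 3, y₂ ≡ 3 (mod 4). z = 1×4×1 + 1×3×3 ≡ 1 (mod 12)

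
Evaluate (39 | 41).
(39/41) = 39^{20} mod 41 = 1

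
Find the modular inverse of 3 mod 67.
3^(-1) ≡ 45 (mod 67). Verification: 3 × 45 = 135 ≡ 1 (mod 67)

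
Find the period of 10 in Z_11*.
Powers of 10 mod 11: 10^1≡10, 10^2≡1. Order = 2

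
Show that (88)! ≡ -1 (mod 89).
(88)! mod 89 = 88. Since this equals -1 (mod 89), Wilson confirms 89 is prime.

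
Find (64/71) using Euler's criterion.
(64/71) = 64^{35} mod 71 = 1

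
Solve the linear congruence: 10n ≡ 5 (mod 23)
12

Since gcd(10, 23) = 1 divides 5, a solution exists.
Multiply both sides by the inverse of 10 mod 23:
  10^(-1) mod 23 = 7
  x ≡ 7 × 5 ≡ 35 ≡ 12 (mod 23)
Verification: 10 × 12 = 120 = 5 × 23 + 5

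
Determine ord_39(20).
Powers of 20 mod 39: 20^1≡20, 20^2≡10, 20^3≡5, 20^4≡22, 20^5≡11, 20^6≡25, 20^7≡32, 20^8≡16, 20^9≡8, 20^10≡4, 20^11≡2, 20^12≡1. Order = 12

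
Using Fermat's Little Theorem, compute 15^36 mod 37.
By Fermat's Little Theorem, 15^{36} ≡ 1 (mod 37) since 37 is prime and gcd(15, 37) = 1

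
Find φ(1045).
720

Prime factorization: 1045 = 5 × 11 × 19
Using the formula φ(n) = n × Π(1 - 1/p) for each prime factor p:
φ(1045) = 1045 × (1 - 1/5) × (1 - 1/11) × (1 - 1/19)
φ(1045) = 720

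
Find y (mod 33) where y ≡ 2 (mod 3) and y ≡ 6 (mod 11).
M = 3 × 11 = 33. M₁ = 11, y₁ ≡ 2 (mod 3). M₂ = 3, y₂ ≡ 4 (mod 11). y = 2×11×2 + 6×3×4 ≡ 17 (mod 33)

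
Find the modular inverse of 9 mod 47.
9^(-1) ≡ 21 (mod 47). Verification: 9 × 21 = 189 ≡ 1 (mod 47)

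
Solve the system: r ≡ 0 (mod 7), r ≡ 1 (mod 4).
M = 7 × 4 = 28. M₁ = 4, y₁ ≡ 2 (mod 7). M₂ = 7, y₂ ≡ 3 (mod 4). r = 0×4×2 + 1×7×3 ≡ 21 (mod 28)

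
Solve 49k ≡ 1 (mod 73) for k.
49^(-1) ≡ 3 (mod 73). Verification: 49 × 3 = 147 ≡ 1 (mod 73)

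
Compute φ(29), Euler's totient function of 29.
28

Prime factorization: 29 = 29
Using the formula φ(n) = n × Π(1 - 1/p) for each prime factor p:
φ(29) = 29 × (1 - 1/29)
φ(29) = 28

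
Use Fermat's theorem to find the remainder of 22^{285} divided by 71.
26

By Fermat's Little Theorem, a^(p-1) ≡ 1 (mod p) for prime p and gcd(a, p) = 1
Here p = 71, so 22^70 ≡ 1 (mod 71)
We can reduce the exponent: 285 mod 70 = 5
So 22^285 ≡ 22^5 (mod 71)
Computing: 22^5 mod 71 = 26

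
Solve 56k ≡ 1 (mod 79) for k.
56^(-1) ≡ 24 (mod 79). Verification: 56 × 24 = 1344 ≡ 1 (mod 79)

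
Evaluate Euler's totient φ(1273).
1188

Prime factorization: 1273 = 19 × 67
Using the formula φ(n) = n × Π(1 - 1/p) for each prime factor p:
φ(1273) = 1273 × (1 - 1/19) × (1 - 1/67)
φ(1273) = 1188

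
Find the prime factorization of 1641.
3 × 547

Divide by primes starting from smallest:
1641 ÷ 3 = 547
547 ÷ 547 = 1

1641 = 3 × 547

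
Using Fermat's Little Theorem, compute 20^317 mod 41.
By Fermat: 20^{40} ≡ 1 (mod 41). 317 = 7×40 + 37. So 20^{317} ≡ 20^{37} ≡ 33 (mod 41)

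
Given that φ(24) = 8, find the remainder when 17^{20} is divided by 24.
By Euler: 17^{8} ≡ 1 (mod 24) since gcd(17, 24) = 1. 20 = 2×8 + 4. So 17^{20} ≡ 17^{4} ≡ 1 (mod 24)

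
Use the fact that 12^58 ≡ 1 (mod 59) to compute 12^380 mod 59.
By Fermat: 12^{58} ≡ 1 (mod 59). 380 = 6×58 + 32. So 12^{380} ≡ 12^{32} ≡ 17 (mod 59)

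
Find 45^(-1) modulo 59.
21

Using Extended Euclidean Algorithm:
gcd(45, 59) = 1
Bezout coefficients: 45 × 21 + 59 × -16 = 1
So 45 × 21 ≡ 1 (mod 59)
The inverse is 21 mod 59 = 21
Verification: 45 × 21 = 945 = 16 × 59 + 1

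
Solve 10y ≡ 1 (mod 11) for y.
10

Using Extended Euclidean Algorithm:
gcd(10, 11) = 1
Bezout coefficients: 10 × -1 + 11 × 1 = 1
So 10 × -1 ≡ 1 (mod 11)
The inverse is -1 mod 11 = 10
Verification: 10 × 10 = 100 = 9 × 11 + 1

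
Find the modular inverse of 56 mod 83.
56^(-1) ≡ 43 (mod 83). Verification: 56 × 43 = 2408 ≡ 1 (mod 83)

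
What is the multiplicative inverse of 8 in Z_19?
8^(-1) ≡ 12 (mod 19). Verification: 8 × 12 = 96 ≡ 1 (mod 19)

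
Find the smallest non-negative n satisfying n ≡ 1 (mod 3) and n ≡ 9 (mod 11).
M = 3 × 11 = 33. M₁ = 11, y₁ ≡ 2 (mod 3). M₂ = 3, y₂ ≡ 4 (mod 11). n = 1×11×2 + 9×3×4 ≡ 31 (mod 33)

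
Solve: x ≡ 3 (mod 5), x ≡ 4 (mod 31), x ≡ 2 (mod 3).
M = 5 × 31 × 3 = 465. M₁ = 93, y₁ ≡ 2 (mod 5). M₂ = 15, y₂ ≡ 29 (mod 31). M₃ = 155, y₃ ≡ 2 (mod 3). x = 3×93×2 + 4×15×29 + 2×155×2 ≡ 128 (mod 465)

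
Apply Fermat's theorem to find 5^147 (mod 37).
By Fermat: 5^{36} ≡ 1 (mod 37). 147 = 4×36 + 3. So 5^{147} ≡ 5^{3} ≡ 14 (mod 37)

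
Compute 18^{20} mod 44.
12

Using successive squaring:
Binary expansion of 20: 10100
Powers of 18 mod 44 (each is the square of the previous):
  18^1 ≡ 18 (mod 44)
  18^2 ≡ 18² = 324 ≡ 16 (mod 44)
  18^4 ≡ 16² = 256 ≡ 36 (mod 44)
  18^8 ≡ 36² = 1296 ≡ 20 (mod 44)
  18^16 ≡ 20² = 400 ≡ 4 (mod 44)
20 = 16 + 4, so 18^20 = 18^16 × 18^4 ≡ 4 × 36 (mod 44)
Multiplying step by step:
  4 × 36 = 144 ≡ 12 (mod 44)
Result: 18^20 ≡ 12 (mod 44)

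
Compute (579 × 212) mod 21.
3

(579 × 212) = 122748
122748 mod 21 = 3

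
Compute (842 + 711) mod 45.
23

(842 + 711) = 1553
1553 mod 45 = 23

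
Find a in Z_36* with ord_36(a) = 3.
13 has order 3 mod 36 since 13^{3} ≡ 1 (mod 36) and no smaller power works.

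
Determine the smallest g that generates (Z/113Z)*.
3

A primitive root g modulo p has order p-1 = 112
Prime divisors of 112: [2, 7]
g is a primitive root iff g^(112/q) ≢ 1 (mod 113) for each prime divisor q
Testing small values:
  g = 2: 2^56 ≡ 1, 2^16 ≡ 109 (mod 113) → 2^56 ≡ 1, not primitive root
  g = 3: 3^56 ≡ 112, 3^16 ≡ 49 (mod 113) → none is 1, primitive root!
The smallest primitive root is 3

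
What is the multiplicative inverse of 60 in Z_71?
60^(-1) ≡ 58 (mod 71). Verification: 60 × 58 = 3480 ≡ 1 (mod 71)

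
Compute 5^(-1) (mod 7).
3

Using Extended Euclidean Algorithm:
gcd(5, 7) = 1
Bezout coefficients: 5 × 3 + 7 × -2 = 1
So 5 × 3 ≡ 1 (mod 7)
The inverse is 3 mod 7 = 3
Verification: 5 × 3 = 15 = 2 × 7 + 1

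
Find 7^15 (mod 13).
Using Fermat: 7^{12} ≡ 1 (mod 13). 15 ≡ 3 (mod 12). So 7^{15} ≡ 7^{3} ≡ 5 (mod 13)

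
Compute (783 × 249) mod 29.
0

(783 × 249) = 194967
194967 mod 29 = 0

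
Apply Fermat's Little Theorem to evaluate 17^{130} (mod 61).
14

By Fermat's Little Theorem, a^(p-1) ≡ 1 (mod p) for prime p and gcd(a, p) = 1
Here p = 61, so 17^60 ≡ 1 (mod 61)
We can reduce the exponent: 130 mod 60 = 10
So 17^130 ≡ 17^10 (mod 61)
Computing: 17^10 mod 61 = 14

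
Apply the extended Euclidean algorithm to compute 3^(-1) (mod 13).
Extended GCD: 3(-4) + 13(1) = 1. So 3^(-1) ≡ 9 ≡ 9 (mod 13). Verify: 3 × 9 = 27 ≡ 1 (mod 13)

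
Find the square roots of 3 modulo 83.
The square roots of 3 mod 83 are 70 and 13. Verify: 70² = 4900 ≡ 3 (mod 83)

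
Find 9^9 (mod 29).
9 = 8 + 1 (binary 1001). Repeated squaring mod 29: 9^1 ≡ 9; 9^2 ≡ 9² = 81 ≡ 23; 9^4 ≡ 23² = 529 ≡ 7; 9^8 ≡ 7² = 49 ≡ 20. Multiply: 9^9 = 9^8 × 9^1 ≡ 20 × 9 (mod 29): 20 × 9 = 180 ≡ 6. So 9^9 ≡ 6 (mod 29).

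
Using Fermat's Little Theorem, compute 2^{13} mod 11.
8

By Fermat's Little Theorem, a^(p-1) ≡ 1 (mod p) for prime p and gcd(a, p) = 1
Here p = 11, so 2^10 ≡ 1 (mod 11)
We can reduce the exponent: 13 mod 10 = 3
So 2^13 ≡ 2^3 (mod 11)
Computing: 2^3 mod 11 = 8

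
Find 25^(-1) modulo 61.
22

Using Extended Euclidean Algorithm:
gcd(25, 61) = 1
Bezout coefficients: 25 × 22 + 61 × -9 = 1
So 25 × 22 ≡ 1 (mod 61)
The inverse is 22 mod 61 = 22
Verification: 25 × 22 = 550 = 9 × 61 + 1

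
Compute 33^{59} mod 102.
33

Using successive squaring:
Binary expansion of 59: 111011
Powers of 33 mod 102 (each is the square of the previous):
  33^1 ≡ 33 (mod 102)
  33^2 ≡ 33² = 1089 ≡ 69 (mod 102)
  33^4 ≡ 69² = 4761 ≡ 69 (mod 102)
  33^8 ≡ 69² = 4761 ≡ 69 (mod 102)
  33^16 ≡ 69² = 4761 ≡ 69 (mod 102)
  33^32 ≡ 69² = 4761 ≡ 69 (mod 102)
59 = 32 + 16 + 8 + 2 + 1, so 33^59 = 33^32 × 33^16 × 33^8 × 33^2 × 33^1 ≡ 69 × 69 × 69 × 69 × 33 (mod 102)
Multiplying step by step:
  69 × 69 = 4761 ≡ 69 (mod 102)
  69 × 69 = 4761 ≡ 69 (mod 102)
  69 × 69 = 4761 ≡ 69 (mod 102)
  69 × 33 = 2277 ≡ 33 (mod 102)
Result: 33^59 ≡ 33 (mod 102)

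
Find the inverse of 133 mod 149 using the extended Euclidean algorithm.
Extended GCD: 133(-28) + 149(25) = 1. So 133^(-1) ≡ 121 ≡ 121 (mod 149). Verify: 133 × 121 = 16093 ≡ 1 (mod 149)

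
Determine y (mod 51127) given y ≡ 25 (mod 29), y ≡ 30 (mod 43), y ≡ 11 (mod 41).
21659

Using the Chinese Remainder Theorem:
M = product of moduli = 51127
For equation 1: M_1 = 1763, 1763 ≡ 23 (mod 29), inverse of 1763 mod 29 is 24 (check: 23 × 24 = 552 ≡ 1 (mod 29))
For equation 2: M_2 = 1189, 1189 ≡ 28 (mod 43), inverse of 1189 mod 43 is 20 (check: 28 × 20 = 560 ≡ 1 (mod 43))
For equation 3: M_3 = 1247, 1247 ≡ 17 (mod 41), inverse of 1247 mod 41 is 29 (check: 17 × 29 = 493 ≡ 1 (mod 41))
Combine: y ≡ Σ r_i×M_i×(M_i⁻¹ mod m_i) = 25×1763×24 + 30×1189×20 + 11×1247×29 = 1057800 + 713400 + 397793 = 2168993
2168993 mod 51127 = 21659
y ≡ 21659 (mod 51127)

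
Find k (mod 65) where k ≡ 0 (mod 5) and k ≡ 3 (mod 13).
M = 5 × 13 = 65. M₁ = 13, y₁ ≡ 2 (mod 5). M₂ = 5, y₂ ≡ 8 (mod 13). k = 0×13×2 + 3×5×8 ≡ 55 (mod 65)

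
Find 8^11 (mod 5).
Using Fermat: 8^{4} ≡ 1 (mod 5). 11 ≡ 3 (mod 4). So 8^{11} ≡ 8^{3} ≡ 2 (mod 5)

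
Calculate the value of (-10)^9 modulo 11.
(-10) ≡ 1 (mod 11). 9 = 8 + 1 (binary 1001). Repeated squaring mod 11: 1^1 ≡ 1; 1^2 ≡ 1² = 1 ≡ 1; 1^4 ≡ 1² = 1 ≡ 1; 1^8 ≡ 1² = 1 ≡ 1. Multiply: (-10)^9 ≡ 1^8 × 1^1 ≡ 1 × 1 (mod 11): 1 × 1 = 1 ≡ 1. So (-10)^9 ≡ 1 (mod 11).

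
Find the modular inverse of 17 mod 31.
17^(-1) ≡ 11 (mod 31). Verification: 17 × 11 = 187 ≡ 1 (mod 31)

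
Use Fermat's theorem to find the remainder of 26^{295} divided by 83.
69

By Fermat's Little Theorem, a^(p-1) ≡ 1 (mod p) for prime p and gcd(a, p) = 1
Here p = 83, so 26^82 ≡ 1 (mod 83)
We can reduce the exponent: 295 mod 82 = 49
So 26^295 ≡ 26^49 (mod 83)
Computing: 26^49 mod 83 = 69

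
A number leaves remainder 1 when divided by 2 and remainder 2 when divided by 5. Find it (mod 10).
M = 2 × 5 = 10. M₁ = 5, y₁ ≡ 1 (mod 2). M₂ = 2, y₂ ≡ 3 (mod 5). z = 1×5×1 + 2×2×3 ≡ 7 (mod 10)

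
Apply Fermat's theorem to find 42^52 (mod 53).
By Fermat's Little Theorem, 42^{52} ≡ 1 (mod 53) since 53 is prime and gcd(42, 53) = 1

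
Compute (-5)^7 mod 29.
(-5) ≡ 24 (mod 29). 7 = 4 + 2 + 1 (binary 111). Repeated squaring mod 29: 24^1 ≡ 24; 24^2 ≡ 24² = 576 ≡ 25; 24^4 ≡ 25² = 625 ≡ 16. Multiply: (-5)^7 ≡ 24^4 × 24^2 × 24^1 ≡ 16 × 25 × 24 (mod 29): 16 × 25 = 400 ≡ 23; 23 × 24 = 552 ≡ 1. So (-5)^7 ≡ 1 (mod 29).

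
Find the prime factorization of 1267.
7 × 181

Divide by primes starting from smallest:
1267 ÷ 7 = 181
181 ÷ 181 = 1

1267 = 7 × 181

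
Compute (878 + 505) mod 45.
33

(878 + 505) = 1383
1383 mod 45 = 33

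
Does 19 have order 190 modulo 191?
p - 1 = 190 has prime divisors 2, 5, 19. Check 19^(190/q) mod 191 for each: 19^(190/2) = 19^95 ≡ 190, 19^(190/5) = 19^38 ≡ 39, 19^(190/19) = 19^10 ≡ 52 (mod 191). None of these is 1, so 19 has order 190 = φ(191), so it is a primitive root mod 191.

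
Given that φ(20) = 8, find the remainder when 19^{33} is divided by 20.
By Euler: 19^{8} ≡ 1 (mod 20) since gcd(19, 20) = 1. 33 = 4×8 + 1. So 19^{33} ≡ 19^{1} ≡ 19 (mod 20)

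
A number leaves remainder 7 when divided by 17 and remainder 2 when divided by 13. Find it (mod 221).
M = 17 × 13 = 221. M₁ = 13, y₁ ≡ 4 (mod 17). M₂ = 17, y₂ ≡ 10 (mod 13). k = 7×13×4 + 2×17×10 ≡ 41 (mod 221)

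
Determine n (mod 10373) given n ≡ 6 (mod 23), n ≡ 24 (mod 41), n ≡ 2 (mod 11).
926

Using the Chinese Remainder Theorem:
M = product of moduli = 10373
For equation 1: M_1 = 451, 451 ≡ 14 (mod 23), inverse of 451 mod 23 is 5 (check: 14 × 5 = 70 ≡ 1 (mod 23))
For equation 2: M_2 = 253, 253 ≡ 7 (mod 41), inverse of 253 mod 41 is 6 (check: 7 × 6 = 42 ≡ 1 (mod 41))
For equation 3: M_3 = 943, 943 ≡ 8 (mod 11), inverse of 943 mod 11 is 7 (check: 8 × 7 = 56 ≡ 1 (mod 11))
Combine: n ≡ Σ r_i×M_i×(M_i⁻¹ mod m_i) = 6×451×5 + 24×253×6 + 2×943×7 = 13530 + 36432 + 13202 = 63164
63164 mod 10373 = 926
n ≡ 926 (mod 10373)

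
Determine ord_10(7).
Powers of 7 mod 10: 7^1≡7, 7^2≡9, 7^3≡3, 7^4≡1. Order = 4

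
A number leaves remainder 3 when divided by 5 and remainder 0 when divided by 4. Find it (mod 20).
M = 5 × 4 = 20. M₁ = 4, y₁ ≡ 4 (mod 5). M₂ = 5, y₂ ≡ 1 (mod 4). z = 3×4×4 + 0×5×1 ≡ 8 (mod 20)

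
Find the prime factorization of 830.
2 × 5 × 83

Divide by primes starting from smallest:
830 ÷ 2 = 415
415 ÷ 5 = 83
83 ÷ 83 = 1

830 = 2 × 5 × 83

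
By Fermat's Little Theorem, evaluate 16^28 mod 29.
By Fermat's Little Theorem, 16^{28} ≡ 1 (mod 29) since 29 is prime and gcd(16, 29) = 1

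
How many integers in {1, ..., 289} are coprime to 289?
272

Prime factorization: 289 = 17^2
Using the formula φ(n) = n × Π(1 - 1/p) for each prime factor p:
φ(289) = 289 × (1 - 1/17)
φ(289) = 272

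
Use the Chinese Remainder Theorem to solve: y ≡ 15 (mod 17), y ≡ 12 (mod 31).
508

Using the Chinese Remainder Theorem:
M = product of moduli = 527
For equation 1: M_1 = 31, 31 ≡ 14 (mod 17), inverse of 31 mod 17 is 11 (check: 14 × 11 = 154 ≡ 1 (mod 17))
For equation 2: M_2 = 17, 17 ≡ 17 (mod 31), inverse of 17 mod 31 is 11 (check: 17 × 11 = 187 ≡ 1 (mod 31))
Combine: y ≡ Σ r_i×M_i×(M_i⁻¹ mod m_i) = 15×31×11 + 12×17×11 = 5115 + 2244 = 7359
7359 mod 527 = 508
y ≡ 508 (mod 527)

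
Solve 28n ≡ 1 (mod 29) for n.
28

Using Extended Euclidean Algorithm:
gcd(28, 29) = 1
Bezout coefficients: 28 × -1 + 29 × 1 = 1
So 28 × -1 ≡ 1 (mod 29)
The inverse is -1 mod 29 = 28
Verification: 28 × 28 = 784 = 27 × 29 + 1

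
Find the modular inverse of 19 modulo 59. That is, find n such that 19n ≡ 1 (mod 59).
28

Using Extended Euclidean Algorithm:
gcd(19, 59) = 1
Bezout coefficients: 19 × 28 + 59 × -9 = 1
So 19 × 28 ≡ 1 (mod 59)
The inverse is 28 mod 59 = 28
Verification: 19 × 28 = 532 = 9 × 59 + 1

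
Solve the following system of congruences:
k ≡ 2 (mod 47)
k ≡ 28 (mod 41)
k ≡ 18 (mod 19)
29753

Using the Chinese Remainder Theorem:
M = product of moduli = 36613
For equation 1: M_1 = 779, 779 ≡ 27 (mod 47), inverse of 779 mod 47 is 7 (check: 27 × 7 = 189 ≡ 1 (mod 47))
For equation 2: M_2 = 893, 893 ≡ 32 (mod 41), inverse of 893 mod 41 is 9 (check: 32 × 9 = 288 ≡ 1 (mod 41))
For equation 3: M_3 = 1927, 1927 ≡ 8 (mod 19), inverse of 1927 mod 19 is 12 (check: 8 × 12 = 96 ≡ 1 (mod 19))
Combine: k ≡ Σ r_i×M_i×(M_i⁻¹ mod m_i) = 2×779×7 + 28×893×9 + 18×1927×12 = 10906 + 225036 + 416232 = 652174
652174 mod 36613 = 29753
k ≡ 29753 (mod 36613)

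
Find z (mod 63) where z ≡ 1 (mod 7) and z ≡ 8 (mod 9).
M = 7 × 9 = 63. M₁ = 9, y₁ ≡ 4 (mod 7). M₂ = 7, y₂ ≡ 4 (mod 9). z = 1×9×4 + 8×7×4 ≡ 8 (mod 63)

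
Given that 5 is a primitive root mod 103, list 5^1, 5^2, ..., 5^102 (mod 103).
g^1, g^2, ..., g^{102} mod 103: {5, 25, 22, 7, 35, 72, 51, 49, 39, 92, 48, 34, 67, 26, 27, 32, 57, 79, 86, 18, 90, 38, 87, 23, 12, 60, 94, 58, 84, 8, 40, 97, 73, 56, 74, 61, 99, 83, 3, 15, 75, 66, 21, 2, 10, 50, 44, 14, 70, 41, 102, 98, 78, 81, 96, 68, 31, 52, 54, 64, 11, 55, 69, 36, 77, 76, 71, 46, 24, 17, 85, 13, 65, 16, 80, 91, 43, 9, 45, 19, 95, 63, 6, 30, 47, 29, 42, 4, 20, 100, 88, 28, 37, 82, 101, 93, 53, 59, 89, 33, 62, 1}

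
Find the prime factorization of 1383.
3 × 461

Divide by primes starting from smallest:
1383 ÷ 3 = 461
461 ÷ 461 = 1

1383 = 3 × 461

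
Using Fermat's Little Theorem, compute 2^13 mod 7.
By Fermat: 2^{6} ≡ 1 (mod 7). 13 = 2×6 + 1. So 2^{13} ≡ 2^{1} ≡ 2 (mod 7)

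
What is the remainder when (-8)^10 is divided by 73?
(-8) ≡ 65 (mod 73). 10 = 8 + 2 (binary 1010). Repeated squaring mod 73: 65^1 ≡ 65; 65^2 ≡ 65² = 4225 ≡ 64; 65^4 ≡ 64² = 4096 ≡ 8; 65^8 ≡ 8² = 64 ≡ 64. Multiply: (-8)^10 ≡ 65^8 × 65^2 ≡ 64 × 64 (mod 73): 64 × 64 = 4096 ≡ 8. So (-8)^10 ≡ 8 (mod 73).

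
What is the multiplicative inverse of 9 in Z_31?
7

Using Extended Euclidean Algorithm:
gcd(9, 31) = 1
Bezout coefficients: 9 × 7 + 31 × -2 = 1
So 9 × 7 ≡ 1 (mod 31)
The inverse is 7 mod 31 = 7
Verification: 9 × 7 = 63 = 2 × 31 + 1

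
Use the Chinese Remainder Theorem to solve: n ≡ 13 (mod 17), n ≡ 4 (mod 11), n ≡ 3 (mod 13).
81

Using the Chinese Remainder Theorem:
M = product of moduli = 2431
For equation 1: M_1 = 143, 143 ≡ 7 (mod 17), inverse of 143 mod 17 is 5 (check: 7 × 5 = 35 ≡ 1 (mod 17))
For equation 2: M_2 = 221, 221 ≡ 1 (mod 11), inverse of 221 mod 11 is 1 (check: 1 × 1 = 1 ≡ 1 (mod 11))
For equation 3: M_3 = 187, 187 ≡ 5 (mod 13), inverse of 187 mod 13 is 8 (check: 5 × 8 = 40 ≡ 1 (mod 13))
Combine: n ≡ Σ r_i×M_i×(M_i⁻¹ mod m_i) = 13×143×5 + 4×221×1 + 3×187×8 = 9295 + 884 + 4488 = 14667
14667 mod 2431 = 81
n ≡ 81 (mod 2431)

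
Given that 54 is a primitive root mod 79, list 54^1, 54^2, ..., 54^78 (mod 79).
g^1, g^2, ..., g^{78} mod 79: {54, 72, 17, 49, 39, 52, 43, 31, 15, 20, 53, 18, 24, 32, 69, 13, 70, 67, 63, 5, 33, 44, 6, 8, 37, 23, 57, 76, 75, 21, 28, 11, 41, 2, 29, 65, 34, 19, 78, 25, 7, 62, 30, 40, 27, 36, 48, 64, 59, 26, 61, 55, 47, 10, 66, 9, 12, 16, 74, 46, 35, 73, 71, 42, 56, 22, 3, 4, 58, 51, 68, 38, 77, 50, 14, 45, 60, 1}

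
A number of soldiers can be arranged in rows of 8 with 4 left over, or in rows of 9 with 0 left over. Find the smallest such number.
M = 8 × 9 = 72. M₁ = 9, y₁ ≡ 1 (mod 8). M₂ = 8, y₂ ≡ 8 (mod 9). r = 4×9×1 + 0×8×8 ≡ 36 (mod 72). The smallest positive such number is 36.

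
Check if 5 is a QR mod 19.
By Euler's criterion: 5^{9} ≡ 1 (mod 19). Since this equals 1, 5 is a QR.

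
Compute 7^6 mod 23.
6 = 4 + 2 (binary 110). Repeated squaring mod 23: 7^1 ≡ 7; 7^2 ≡ 7² = 49 ≡ 3; 7^4 ≡ 3² = 9 ≡ 9. Multiply: 7^6 = 7^4 × 7^2 ≡ 9 × 3 (mod 23): 9 × 3 = 27 ≡ 4. So 7^6 ≡ 4 (mod 23).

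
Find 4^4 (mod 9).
4 = 4 (binary 100). Repeated squaring mod 9: 4^1 ≡ 4; 4^2 ≡ 4² = 16 ≡ 7; 4^4 ≡ 7² = 49 ≡ 4. So 4^4 ≡ 4 (mod 9).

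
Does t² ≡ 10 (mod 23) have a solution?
By Euler's criterion: 10^{11} ≡ 22 (mod 23). Since this equals -1 (≡ 22), 10 is not a QR.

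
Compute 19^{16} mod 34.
1

Using successive squaring:
Binary expansion of 16: 10000
Powers of 19 mod 34 (each is the square of the previous):
  19^1 ≡ 19 (mod 34)
  19^2 ≡ 19² = 361 ≡ 21 (mod 34)
  19^4 ≡ 21² = 441 ≡ 33 (mod 34)
  19^8 ≡ 33² = 1089 ≡ 1 (mod 34)
  19^16 ≡ 1² = 1 ≡ 1 (mod 34)
16 is a power of 2, so 19^16 is the last square: ≡ 1 (mod 34)
Result: 19^16 ≡ 1 (mod 34)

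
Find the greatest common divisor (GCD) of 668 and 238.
2

Using the Euclidean algorithm:
668 = 2 × 238 + 192
238 = 1 × 192 + 46
192 = 4 × 46 + 8
46 = 5 × 8 + 6
8 = 1 × 6 + 2
6 = 3 × 2 + 0

GCD(668, 238) = 2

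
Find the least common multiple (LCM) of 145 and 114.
16530

First find GCD(145, 114) using the Euclidean algorithm:
145 = 1 × 114 + 31
114 = 3 × 31 + 21
31 = 1 × 21 + 10
21 = 2 × 10 + 1
10 = 10 × 1 + 0
GCD(145, 114) = 1

LCM formula: LCM(a, b) = (a × b) / GCD(a, b)
LCM(145, 114) = (145 × 114) / 1
LCM(145, 114) = 16530 / 1
LCM(145, 114) = 16530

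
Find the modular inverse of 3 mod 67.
3^(-1) ≡ 45 (mod 67). Verification: 3 × 45 = 135 ≡ 1 (mod 67)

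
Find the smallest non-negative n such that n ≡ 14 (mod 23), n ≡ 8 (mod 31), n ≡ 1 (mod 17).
3418

Using the Chinese Remainder Theorem:
M = product of moduli = 12121
For equation 1: M_1 = 527, 527 ≡ 21 (mod 23), inverse of 527 mod 23 is 11 (check: 21 × 11 = 231 ≡ 1 (mod 23))
For equation 2: M_2 = 391, 391 ≡ 19 (mod 31), inverse of 391 mod 31 is 18 (check: 19 × 18 = 342 ≡ 1 (mod 31))
For equation 3: M_3 = 713, 713 ≡ 16 (mod 17), inverse of 713 mod 17 is 16 (check: 16 × 16 = 256 ≡ 1 (mod 17))
Combine: n ≡ Σ r_i×M_i×(M_i⁻¹ mod m_i) = 14×527×11 + 8×391×18 + 1×713×16 = 81158 + 56304 + 11408 = 148870
148870 mod 12121 = 3418
n ≡ 3418 (mod 12121)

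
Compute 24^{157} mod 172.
40

Using successive squaring:
Binary expansion of 157: 10011101
Powers of 24 mod 172 (each is the square of the previous):
  24^1 ≡ 24 (mod 172)
  24^2 ≡ 24² = 576 ≡ 60 (mod 172)
  24^4 ≡ 60² = 3600 ≡ 160 (mod 172)
  24^8 ≡ 160² = 25600 ≡ 144 (mod 172)
  24^16 ≡ 144² = 20736 ≡ 96 (mod 172)
  24^32 ≡ 96² = 9216 ≡ 100 (mod 172)
  24^64 ≡ 100² = 10000 ≡ 24 (mod 172)
  24^128 ≡ 24² = 576 ≡ 60 (mod 172)
157 = 128 + 16 + 8 + 4 + 1, so 24^157 = 24^128 × 24^16 × 24^8 × 24^4 × 24^1 ≡ 60 × 96 × 144 × 160 × 24 (mod 172)
Multiplying step by step:
  60 × 96 = 5760 ≡ 84 (mod 172)
  84 × 144 = 12096 ≡ 56 (mod 172)
  56 × 160 = 8960 ≡ 16 (mod 172)
  16 × 24 = 384 ≡ 40 (mod 172)
Result: 24^157 ≡ 40 (mod 172)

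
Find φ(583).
520

Prime factorization: 583 = 11 × 53
Using the formula φ(n) = n × Π(1 - 1/p) for each prime factor p:
φ(583) = 583 × (1 - 1/11) × (1 - 1/53)
φ(583) = 520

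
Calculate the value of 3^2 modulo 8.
2 = 2 (binary 10). Repeated squaring mod 8: 3^1 ≡ 3; 3^2 ≡ 3² = 9 ≡ 1. So 3^2 ≡ 1 (mod 8).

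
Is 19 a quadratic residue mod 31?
By Euler's criterion: 19^{15} ≡ 1 (mod 31). Since this equals 1, 19 is a QR.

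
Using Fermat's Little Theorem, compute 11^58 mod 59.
By Fermat's Little Theorem, 11^{58} ≡ 1 (mod 59) since 59 is prime and gcd(11, 59) = 1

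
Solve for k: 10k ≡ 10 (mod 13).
1

Since gcd(10, 13) = 1 divides 10, a solution exists.
Multiply both sides by the inverse of 10 mod 13:
  10^(-1) mod 13 = 4
  x ≡ 4 × 10 ≡ 40 ≡ 1 (mod 13)
Verification: 10 × 1 = 10 = 0 × 13 + 10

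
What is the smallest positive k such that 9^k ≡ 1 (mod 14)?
Powers of 9 mod 14: 9^1≡9, 9^2≡11, 9^3≡1. Order = 3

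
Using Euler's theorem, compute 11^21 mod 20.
By Euler: 11^{8} ≡ 1 (mod 20) since gcd(11, 20) = 1. 21 = 2×8 + 5. So 11^{21} ≡ 11^{5} ≡ 11 (mod 20)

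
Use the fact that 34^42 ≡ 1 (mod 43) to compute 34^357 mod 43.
By Fermat: 34^{42} ≡ 1 (mod 43). 357 = 8×42 + 21. So 34^{357} ≡ 34^{21} ≡ 42 (mod 43)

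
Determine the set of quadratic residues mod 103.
QRs mod 103: {1, 2, 4, 7, 8, 9, 13, 14, 15, 16, 17, 18, 19, 23, 25, 26, 28, 29, 30, 32, 33, 34, 36, 38, 41, 46, 49, 50, 52, 55, 56, 58, 59, 60, 61, 63, 64, 66, 68, 72, 76, 79, 81, 82, 83, 91, 92, 93, 97, 98, 100}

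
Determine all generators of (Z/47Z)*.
Primitive roots mod 47: {5, 10, 11, 13, 15, 19, 20, 22, 23, 26, 29, 30, 31, 33, 35, 38, 39, 40, 41, 43, 44, 45}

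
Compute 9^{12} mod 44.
37

Using successive squaring:
Binary expansion of 12: 1100
Powers of 9 mod 44 (each is the square of the previous):
  9^1 ≡ 9 (mod 44)
  9^2 ≡ 9² = 81 ≡ 37 (mod 44)
  9^4 ≡ 37² = 1369 ≡ 5 (mod 44)
  9^8 ≡ 5² = 25 ≡ 25 (mod 44)
12 = 8 + 4, so 9^12 = 9^8 × 9^4 ≡ 25 × 5 (mod 44)
Multiplying step by step:
  25 × 5 = 125 ≡ 37 (mod 44)
Result: 9^12 ≡ 37 (mod 44)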